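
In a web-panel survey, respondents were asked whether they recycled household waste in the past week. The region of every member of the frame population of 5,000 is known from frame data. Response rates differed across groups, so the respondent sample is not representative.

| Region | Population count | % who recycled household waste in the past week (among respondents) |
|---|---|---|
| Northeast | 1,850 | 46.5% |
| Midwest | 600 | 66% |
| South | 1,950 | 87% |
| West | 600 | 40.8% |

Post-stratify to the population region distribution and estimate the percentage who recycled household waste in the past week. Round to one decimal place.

Each cell contributes population-share × respondent value:
  Northeast: (1,850/5,000) × 46.5 = 17.205
  Midwest: (600/5,000) × 66 = 7.92
  South: (1,950/5,000) × 87 = 33.93
  West: (600/5,000) × 40.8 = 4.896
Post-stratified estimate = 63.951 → 64.0%.

64.0%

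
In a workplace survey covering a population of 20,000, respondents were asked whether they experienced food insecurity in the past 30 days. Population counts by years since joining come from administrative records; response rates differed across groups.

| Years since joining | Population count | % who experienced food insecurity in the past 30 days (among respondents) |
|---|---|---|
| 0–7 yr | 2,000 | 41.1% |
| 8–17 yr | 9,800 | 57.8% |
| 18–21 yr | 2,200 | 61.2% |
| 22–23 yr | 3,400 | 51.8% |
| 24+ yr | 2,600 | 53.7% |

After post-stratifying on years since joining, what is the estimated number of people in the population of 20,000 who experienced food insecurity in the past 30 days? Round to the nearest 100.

Apply each group's respondent rate to its population count:
  0–7 yr: 2,000 × 41.1% = 822
  8–17 yr: 9,800 × 57.8% = 5664.4
  18–21 yr: 2,200 × 61.2% = 1346.4
  22–23 yr: 3,400 × 51.8% = 1761.2
  24+ yr: 2,600 × 53.7% = 1396.2
Estimated total = 10990.2 → 11,000.

11,000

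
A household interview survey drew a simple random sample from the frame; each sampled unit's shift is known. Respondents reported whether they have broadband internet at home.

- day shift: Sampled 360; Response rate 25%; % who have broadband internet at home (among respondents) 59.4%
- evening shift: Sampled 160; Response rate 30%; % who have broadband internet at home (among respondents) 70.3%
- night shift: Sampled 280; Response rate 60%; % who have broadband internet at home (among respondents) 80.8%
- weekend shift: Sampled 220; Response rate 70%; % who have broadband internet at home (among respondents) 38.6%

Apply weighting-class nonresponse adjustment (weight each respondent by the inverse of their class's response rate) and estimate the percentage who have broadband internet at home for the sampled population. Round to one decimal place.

62.5%

Weighting each respondent by the inverse class response rate inflates each class back to its sampled size, so the class weight is n_sampled:
  day shift: 360 × 59.4 = 21,384
  evening shift: 160 × 70.3 = 11,248
  night shift: 280 × 80.8 = 22,624
  weekend shift: 220 × 38.6 = 8492
Adjusted estimate = 63,748 / 1,020 = 62.498 → 62.5%.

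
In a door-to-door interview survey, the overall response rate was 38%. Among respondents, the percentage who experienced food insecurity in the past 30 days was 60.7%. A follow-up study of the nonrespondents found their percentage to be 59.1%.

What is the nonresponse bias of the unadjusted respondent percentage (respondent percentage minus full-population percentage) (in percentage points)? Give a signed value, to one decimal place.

Nonresponse fraction = 1 − 0.38 = 0.62.
Bias = (nonresponse fraction) × (respondent percentage − nonrespondent percentage)
     = 0.62 × (60.7 − 59.1) = 0.62 × 1.6 = 0.992.

+1.0 percentage points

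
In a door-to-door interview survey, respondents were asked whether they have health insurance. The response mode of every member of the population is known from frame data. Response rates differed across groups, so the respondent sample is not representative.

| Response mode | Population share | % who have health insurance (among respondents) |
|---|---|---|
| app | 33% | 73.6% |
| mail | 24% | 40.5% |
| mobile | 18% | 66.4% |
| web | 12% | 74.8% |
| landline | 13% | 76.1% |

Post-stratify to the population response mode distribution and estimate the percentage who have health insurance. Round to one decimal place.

Weight each group's respondent value by its population share:
  app: 0.33 × 73.6 = 24.288
  mail: 0.24 × 40.5 = 9.72
  mobile: 0.18 × 66.4 = 11.952
  web: 0.12 × 74.8 = 8.976
  landline: 0.13 × 76.1 = 9.893
Post-stratified estimate = 64.829 → 64.8%.

64.8%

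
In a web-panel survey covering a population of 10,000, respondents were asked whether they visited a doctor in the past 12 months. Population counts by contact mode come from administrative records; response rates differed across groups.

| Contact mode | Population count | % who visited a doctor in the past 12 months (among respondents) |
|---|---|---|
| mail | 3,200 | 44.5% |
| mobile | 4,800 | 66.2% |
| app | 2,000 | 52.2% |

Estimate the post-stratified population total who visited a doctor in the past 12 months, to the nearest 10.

Each cell contributes its population count × the respondent rate:
  mail: 3,200 × 44.5% = 1424
  mobile: 4,800 × 66.2% = 3177.6
  app: 2,000 × 52.2% = 1044
Estimated total = 5645.6 → 5,650.

5,650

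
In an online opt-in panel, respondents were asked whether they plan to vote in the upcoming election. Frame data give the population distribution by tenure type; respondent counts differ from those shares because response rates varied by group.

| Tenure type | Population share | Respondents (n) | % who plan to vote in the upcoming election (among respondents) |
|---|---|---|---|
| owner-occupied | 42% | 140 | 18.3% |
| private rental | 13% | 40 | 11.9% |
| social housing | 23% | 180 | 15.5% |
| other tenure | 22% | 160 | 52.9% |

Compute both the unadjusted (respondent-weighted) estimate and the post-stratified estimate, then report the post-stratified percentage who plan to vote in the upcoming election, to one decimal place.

24.4%

Unadjusted (pooled respondent) estimate weights by respondent counts:
  (140/520)×18.3 + (40/520)×11.9 + (180/520)×15.5 + (160/520)×52.9 = 27.4846%
Post-stratified estimate weights by population shares:
  0.42×18.3 + 0.13×11.9 + 0.23×15.5 + 0.22×52.9 = 24.436%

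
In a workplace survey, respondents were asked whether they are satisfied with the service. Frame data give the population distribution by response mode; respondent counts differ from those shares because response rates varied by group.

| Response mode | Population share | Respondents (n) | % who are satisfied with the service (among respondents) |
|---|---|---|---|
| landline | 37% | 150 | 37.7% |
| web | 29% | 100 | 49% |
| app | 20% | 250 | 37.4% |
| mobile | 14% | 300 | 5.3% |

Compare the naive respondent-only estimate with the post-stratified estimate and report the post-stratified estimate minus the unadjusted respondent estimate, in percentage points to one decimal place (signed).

+9.5 percentage points

Without adjustment, the pooled respondent share is:
  (150/800)×37.7 + (100/800)×49 + (250/800)×37.4 + (300/800)×5.3 = 26.8687%
Post-stratified estimate weights by population shares:
  0.37×37.7 + 0.29×49 + 0.2×37.4 + 0.14×5.3 = 36.381%
Difference = 36.381 − 26.8687 = 9.5123 pp.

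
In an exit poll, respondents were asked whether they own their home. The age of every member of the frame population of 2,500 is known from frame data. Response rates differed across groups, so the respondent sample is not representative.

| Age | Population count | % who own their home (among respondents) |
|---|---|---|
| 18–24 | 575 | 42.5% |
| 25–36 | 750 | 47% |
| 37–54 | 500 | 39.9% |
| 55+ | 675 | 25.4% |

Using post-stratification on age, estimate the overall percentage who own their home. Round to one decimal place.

38.7%

Reweight to the known age distribution:
  18–24: (575/2,500) × 42.5 = 9.775
  25–36: (750/2,500) × 47 = 14.1
  37–54: (500/2,500) × 39.9 = 7.98
  55+: (675/2,500) × 25.4 = 6.858
Post-stratified estimate = 38.713 → 38.7%.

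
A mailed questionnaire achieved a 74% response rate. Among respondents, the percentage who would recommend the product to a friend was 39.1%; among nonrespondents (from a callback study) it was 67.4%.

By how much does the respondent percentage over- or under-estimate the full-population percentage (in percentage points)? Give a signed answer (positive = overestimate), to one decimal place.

-7.4 percentage points

Nonresponse fraction = 1 − 0.74 = 0.26.
Bias = (nonresponse fraction) × (respondent percentage − nonrespondent percentage)
     = 0.26 × (39.1 − 67.4) = 0.26 × -28.3 = -7.358.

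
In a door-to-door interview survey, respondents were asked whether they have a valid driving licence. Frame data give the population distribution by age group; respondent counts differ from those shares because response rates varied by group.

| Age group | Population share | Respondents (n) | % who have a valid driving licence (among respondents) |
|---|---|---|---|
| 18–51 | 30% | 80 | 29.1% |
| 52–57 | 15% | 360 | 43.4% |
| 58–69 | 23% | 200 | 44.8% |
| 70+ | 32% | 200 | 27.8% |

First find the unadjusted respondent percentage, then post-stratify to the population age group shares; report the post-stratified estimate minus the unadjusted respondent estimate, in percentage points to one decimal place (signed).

-4.2 percentage points

Naive respondent-only estimate (weights = respondent counts):
  (80/840)×29.1 + (360/840)×43.4 + (200/840)×44.8 + (200/840)×27.8 = 38.6571%
Post-stratified estimate weights by population shares:
  0.3×29.1 + 0.15×43.4 + 0.23×44.8 + 0.32×27.8 = 34.44%
Difference = 34.44 − 38.6571 = -4.2171 pp.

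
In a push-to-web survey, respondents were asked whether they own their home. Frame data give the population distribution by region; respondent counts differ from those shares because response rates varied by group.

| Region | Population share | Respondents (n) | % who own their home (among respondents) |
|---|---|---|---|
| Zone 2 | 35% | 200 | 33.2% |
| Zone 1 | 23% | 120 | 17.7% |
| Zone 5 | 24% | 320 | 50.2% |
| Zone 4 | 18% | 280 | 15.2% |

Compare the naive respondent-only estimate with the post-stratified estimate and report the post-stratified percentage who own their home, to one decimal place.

30.5%

Naive respondent-only estimate (weights = respondent counts):
  (200/920)×33.2 + (120/920)×17.7 + (320/920)×50.2 + (280/920)×15.2 = 31.613%
Post-stratified estimate weights by population shares:
  0.35×33.2 + 0.23×17.7 + 0.24×50.2 + 0.18×15.2 = 30.475%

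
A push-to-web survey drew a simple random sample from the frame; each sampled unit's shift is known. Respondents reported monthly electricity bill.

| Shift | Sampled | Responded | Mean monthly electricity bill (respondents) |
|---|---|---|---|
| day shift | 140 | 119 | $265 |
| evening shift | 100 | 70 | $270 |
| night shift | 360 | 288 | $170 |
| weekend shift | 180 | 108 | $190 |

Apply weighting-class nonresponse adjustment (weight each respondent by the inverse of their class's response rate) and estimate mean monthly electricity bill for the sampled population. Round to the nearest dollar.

Class response rates: day shift 119/140 = 85%, evening shift 70/100 = 70%, night shift 288/360 = 80%, weekend shift 108/180 = 60%.
With weight = n_sampled/n_responded per class, the weighted class total is n_sampled:
  day shift: 140 × 265 = 37,100
  evening shift: 100 × 270 = 27,000
  night shift: 360 × 170 = 61,200
  weekend shift: 180 × 190 = 34,200
Adjusted estimate = 159,500 / 780 = 204.487 → $204.

$204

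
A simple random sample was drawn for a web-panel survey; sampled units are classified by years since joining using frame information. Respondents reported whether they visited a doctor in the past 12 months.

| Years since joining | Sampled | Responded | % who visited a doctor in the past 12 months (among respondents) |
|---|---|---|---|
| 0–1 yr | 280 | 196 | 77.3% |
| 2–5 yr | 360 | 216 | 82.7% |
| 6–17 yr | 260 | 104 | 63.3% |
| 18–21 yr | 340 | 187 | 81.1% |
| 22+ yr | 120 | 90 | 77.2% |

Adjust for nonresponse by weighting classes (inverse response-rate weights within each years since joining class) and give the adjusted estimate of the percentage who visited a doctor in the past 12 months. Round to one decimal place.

77.0%

Class response rates: 0–1 yr 196/280 = 70%, 2–5 yr 216/360 = 60%, 6–17 yr 104/260 = 40%, 18–21 yr 187/340 = 55%, 22+ yr 90/120 = 75%.
Weighting each respondent by the inverse class response rate inflates each class back to its sampled size, so the class weight is n_sampled:
  0–1 yr: 280 × 77.3 = 21,644
  2–5 yr: 360 × 82.7 = 29,772
  6–17 yr: 260 × 63.3 = 16,458
  18–21 yr: 340 × 81.1 = 27574
  22+ yr: 120 × 77.2 = 9264
Adjusted estimate = 104,712 / 1,360 = 76.9941 → 77.0%.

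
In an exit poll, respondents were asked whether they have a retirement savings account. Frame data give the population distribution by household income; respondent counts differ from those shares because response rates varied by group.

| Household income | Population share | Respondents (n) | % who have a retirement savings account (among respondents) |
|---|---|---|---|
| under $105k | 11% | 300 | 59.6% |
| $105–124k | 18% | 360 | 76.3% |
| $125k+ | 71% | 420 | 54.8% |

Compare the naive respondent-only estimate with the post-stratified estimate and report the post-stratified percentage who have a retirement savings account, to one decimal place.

59.2%

Without adjustment, the pooled respondent share is:
  (300/1080)×59.6 + (360/1080)×76.3 + (420/1080)×54.8 = 63.3%
Reweighting by population household income shares:
  0.11×59.6 + 0.18×76.3 + 0.71×54.8 = 59.198%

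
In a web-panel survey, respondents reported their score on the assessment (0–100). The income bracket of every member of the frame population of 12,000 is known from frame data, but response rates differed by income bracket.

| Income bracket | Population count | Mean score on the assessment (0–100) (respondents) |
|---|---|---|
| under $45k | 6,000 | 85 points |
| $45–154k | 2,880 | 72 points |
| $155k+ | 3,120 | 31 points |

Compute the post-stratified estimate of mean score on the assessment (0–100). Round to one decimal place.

67.8

Post-stratification weights by population share, not respondent share:
  under $45k: (6,000/12,000) × 85 = 42.5
  $45–154k: (2,880/12,000) × 72 = 17.28
  $155k+: (3,120/12,000) × 31 = 8.06
Post-stratified estimate = 67.84 → 67.8.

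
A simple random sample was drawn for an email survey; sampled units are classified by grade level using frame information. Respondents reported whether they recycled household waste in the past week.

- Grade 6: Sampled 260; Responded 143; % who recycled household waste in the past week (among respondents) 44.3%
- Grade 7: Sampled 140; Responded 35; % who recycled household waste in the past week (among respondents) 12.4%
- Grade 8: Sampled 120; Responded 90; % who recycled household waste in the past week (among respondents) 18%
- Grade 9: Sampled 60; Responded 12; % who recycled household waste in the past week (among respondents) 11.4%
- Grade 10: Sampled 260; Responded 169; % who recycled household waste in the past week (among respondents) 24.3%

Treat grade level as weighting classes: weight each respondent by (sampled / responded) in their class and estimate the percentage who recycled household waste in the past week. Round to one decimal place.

Response rates by class: Grade 6 143/260 = 55%, Grade 7 35/140 = 25%, Grade 8 90/120 = 75%, Grade 9 12/60 = 20%, Grade 10 169/260 = 65%.
Each respondent's weight = sampled/responded in their class; summing within a class gives n_sampled, so:
  Grade 6: 260 × 44.3 = 11,518
  Grade 7: 140 × 12.4 = 1736
  Grade 8: 120 × 18 = 2160
  Grade 9: 60 × 11.4 = 684
  Grade 10: 260 × 24.3 = 6318
Adjusted estimate = 22,416 / 840 = 26.6857 → 26.7%.

26.7%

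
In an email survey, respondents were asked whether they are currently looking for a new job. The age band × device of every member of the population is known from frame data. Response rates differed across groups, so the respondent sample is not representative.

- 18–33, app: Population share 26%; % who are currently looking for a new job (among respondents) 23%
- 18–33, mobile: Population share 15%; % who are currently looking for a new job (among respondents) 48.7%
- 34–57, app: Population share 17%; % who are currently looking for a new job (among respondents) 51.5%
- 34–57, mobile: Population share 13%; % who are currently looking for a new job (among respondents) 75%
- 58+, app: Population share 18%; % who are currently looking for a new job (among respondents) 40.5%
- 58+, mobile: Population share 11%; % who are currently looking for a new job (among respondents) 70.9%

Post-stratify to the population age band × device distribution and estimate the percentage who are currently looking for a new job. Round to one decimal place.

46.9%

Each cell contributes population-share × respondent value:
  18–33, app: 0.26 × 23 = 5.98
  18–33, mobile: 0.15 × 48.7 = 7.305
  34–57, app: 0.17 × 51.5 = 8.755
  34–57, mobile: 0.13 × 75 = 9.75
  58+, app: 0.18 × 40.5 = 7.29
  58+, mobile: 0.11 × 70.9 = 7.799
Post-stratified estimate = 46.879 → 46.9%.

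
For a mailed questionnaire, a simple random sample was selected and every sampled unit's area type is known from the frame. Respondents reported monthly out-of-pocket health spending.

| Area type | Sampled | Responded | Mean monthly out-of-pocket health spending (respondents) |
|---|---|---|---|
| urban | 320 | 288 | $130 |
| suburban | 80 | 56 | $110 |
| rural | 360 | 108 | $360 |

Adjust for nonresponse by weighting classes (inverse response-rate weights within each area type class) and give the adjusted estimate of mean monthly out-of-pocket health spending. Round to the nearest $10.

Response rates by class: urban 288/320 = 90%, suburban 56/80 = 70%, rural 108/360 = 30%.
Weighting each respondent by the inverse class response rate inflates each class back to its sampled size, so the class weight is n_sampled:
  urban: 320 × 130 = 41,600
  suburban: 80 × 110 = 8800
  rural: 360 × 360 = 129,600
Adjusted estimate = 180,000 / 760 = 236.842 → $240.

$240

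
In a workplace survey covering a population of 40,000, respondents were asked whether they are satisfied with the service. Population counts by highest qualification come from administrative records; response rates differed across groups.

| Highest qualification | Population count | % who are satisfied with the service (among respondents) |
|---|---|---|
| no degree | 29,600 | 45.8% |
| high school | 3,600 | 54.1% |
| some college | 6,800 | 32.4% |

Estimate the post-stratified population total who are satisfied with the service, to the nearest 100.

Apply each group's respondent rate to its population count:
  no degree: 29,600 × 45.8% = 13556.8
  high school: 3,600 × 54.1% = 1947.6
  some college: 6,800 × 32.4% = 2203.2
Estimated total = 17707.6 → 17,700.

17,700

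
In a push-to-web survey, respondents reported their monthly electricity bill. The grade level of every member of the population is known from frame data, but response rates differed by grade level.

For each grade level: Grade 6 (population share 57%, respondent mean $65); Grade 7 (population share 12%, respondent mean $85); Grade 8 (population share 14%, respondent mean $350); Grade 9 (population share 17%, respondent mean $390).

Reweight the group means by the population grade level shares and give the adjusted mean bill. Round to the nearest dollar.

$163

Post-stratification weights by population share, not respondent share:
  Grade 6: 0.57 × 65 = 37.05
  Grade 7: 0.12 × 85 = 10.2
  Grade 8: 0.14 × 350 = 49
  Grade 9: 0.17 × 390 = 66.3
Post-stratified estimate = 162.55 → $163.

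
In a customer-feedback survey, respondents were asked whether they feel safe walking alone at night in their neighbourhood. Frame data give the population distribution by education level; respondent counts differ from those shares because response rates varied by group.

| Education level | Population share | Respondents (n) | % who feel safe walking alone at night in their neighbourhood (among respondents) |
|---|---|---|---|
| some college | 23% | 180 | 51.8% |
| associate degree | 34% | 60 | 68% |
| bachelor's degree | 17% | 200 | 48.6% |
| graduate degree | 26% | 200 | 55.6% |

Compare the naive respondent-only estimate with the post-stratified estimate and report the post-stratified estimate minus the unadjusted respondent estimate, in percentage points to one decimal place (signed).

Without adjustment, the pooled respondent share is:
  (180/640)×51.8 + (60/640)×68 + (200/640)×48.6 + (200/640)×55.6 = 53.5063%
Post-stratified estimate weights by population shares:
  0.23×51.8 + 0.34×68 + 0.17×48.6 + 0.26×55.6 = 57.752%
Difference = 57.752 − 53.5063 = 4.2458 pp.

+4.2 percentage points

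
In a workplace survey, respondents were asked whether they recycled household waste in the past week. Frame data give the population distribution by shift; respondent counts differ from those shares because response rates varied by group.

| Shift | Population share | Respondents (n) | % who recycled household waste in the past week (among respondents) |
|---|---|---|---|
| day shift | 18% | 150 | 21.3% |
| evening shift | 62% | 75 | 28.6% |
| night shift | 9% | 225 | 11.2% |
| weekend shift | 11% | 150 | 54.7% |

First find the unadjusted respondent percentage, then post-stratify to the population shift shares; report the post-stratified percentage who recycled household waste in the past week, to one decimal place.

Without adjustment, the pooled respondent share is:
  (150/600)×21.3 + (75/600)×28.6 + (225/600)×11.2 + (150/600)×54.7 = 26.775%
Post-stratifying to population shares instead:
  0.18×21.3 + 0.62×28.6 + 0.09×11.2 + 0.11×54.7 = 28.591%

28.6%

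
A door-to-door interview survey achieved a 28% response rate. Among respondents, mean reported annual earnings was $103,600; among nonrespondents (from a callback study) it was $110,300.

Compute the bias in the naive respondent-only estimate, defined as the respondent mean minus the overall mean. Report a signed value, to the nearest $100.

-$4,800

Nonresponse fraction = 1 − 0.28 = 0.72.
Bias = (nonresponse fraction) × (respondent mean − nonrespondent mean)
     = 0.72 × (103,600 − 110,300) = 0.72 × -6700 = -4824.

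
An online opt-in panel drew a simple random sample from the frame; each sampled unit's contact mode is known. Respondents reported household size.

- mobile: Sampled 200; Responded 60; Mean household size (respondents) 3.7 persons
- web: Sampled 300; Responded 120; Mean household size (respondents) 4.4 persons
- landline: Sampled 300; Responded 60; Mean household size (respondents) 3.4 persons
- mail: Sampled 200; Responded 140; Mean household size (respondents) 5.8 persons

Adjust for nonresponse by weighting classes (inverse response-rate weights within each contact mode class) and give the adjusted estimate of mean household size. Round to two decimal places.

Class response rates: mobile 60/200 = 30%, web 120/300 = 40%, landline 60/300 = 20%, mail 140/200 = 70%.
Weighting each respondent by the inverse class response rate inflates each class back to its sampled size, so the class weight is n_sampled:
  mobile: 200 × 3.7 = 740
  web: 300 × 4.4 = 1320
  landline: 300 × 3.4 = 1020
  mail: 200 × 5.8 = 1160
Adjusted estimate = 4240 / 1,000 = 4.24 → 4.24.

4.24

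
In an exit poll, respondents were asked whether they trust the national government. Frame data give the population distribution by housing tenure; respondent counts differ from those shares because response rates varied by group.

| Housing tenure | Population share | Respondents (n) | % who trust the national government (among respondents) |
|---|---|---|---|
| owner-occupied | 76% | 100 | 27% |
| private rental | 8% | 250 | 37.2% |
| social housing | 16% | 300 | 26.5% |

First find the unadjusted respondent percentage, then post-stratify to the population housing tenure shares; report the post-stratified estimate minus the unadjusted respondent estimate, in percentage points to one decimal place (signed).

Without adjustment, the pooled respondent share is:
  (100/650)×27 + (250/650)×37.2 + (300/650)×26.5 = 30.6923%
Post-stratifying to population shares instead:
  0.76×27 + 0.08×37.2 + 0.16×26.5 = 27.736%
Difference = 27.736 − 30.6923 = -2.9563 pp.

-3.0 percentage points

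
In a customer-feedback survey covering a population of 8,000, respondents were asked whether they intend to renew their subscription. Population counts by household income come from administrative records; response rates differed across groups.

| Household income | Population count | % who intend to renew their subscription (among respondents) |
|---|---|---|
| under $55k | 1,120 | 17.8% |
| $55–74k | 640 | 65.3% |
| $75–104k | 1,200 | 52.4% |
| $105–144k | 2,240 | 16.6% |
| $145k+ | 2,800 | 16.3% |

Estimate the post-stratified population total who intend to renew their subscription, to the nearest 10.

Estimated count per cell = population count × respondent percentage:
  under $55k: 1,120 × 17.8% = 199.36
  $55–74k: 640 × 65.3% = 417.92
  $75–104k: 1,200 × 52.4% = 628.8
  $105–144k: 2,240 × 16.6% = 371.84
  $145k+: 2,800 × 16.3% = 456.4
Estimated total = 2074.32 → 2,070.

2,070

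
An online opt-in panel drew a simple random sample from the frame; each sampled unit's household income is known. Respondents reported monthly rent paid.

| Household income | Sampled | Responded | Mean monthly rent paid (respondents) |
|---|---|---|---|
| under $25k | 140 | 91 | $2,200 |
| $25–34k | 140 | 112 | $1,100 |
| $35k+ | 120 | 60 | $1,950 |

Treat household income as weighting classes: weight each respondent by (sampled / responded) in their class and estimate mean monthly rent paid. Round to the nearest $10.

Class response rates: under $25k 91/140 = 65%, $25–34k 112/140 = 80%, $35k+ 60/120 = 50%.
Inverse-response-rate weighting restores each class to its sampled count, so class totals weight by n_sampled:
  under $25k: 140 × 2200 = 308,000
  $25–34k: 140 × 1100 = 154,000
  $35k+: 120 × 1950 = 234,000
Adjusted estimate = 696,000 / 400 = 1740 → $1,740.

$1,740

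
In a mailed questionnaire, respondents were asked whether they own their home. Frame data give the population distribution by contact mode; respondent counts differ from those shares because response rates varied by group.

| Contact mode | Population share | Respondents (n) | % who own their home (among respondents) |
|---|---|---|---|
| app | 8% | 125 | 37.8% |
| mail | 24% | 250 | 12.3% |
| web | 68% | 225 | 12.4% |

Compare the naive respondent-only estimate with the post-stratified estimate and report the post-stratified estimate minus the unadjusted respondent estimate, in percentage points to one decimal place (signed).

Naive respondent-only estimate (weights = respondent counts):
  (125/600)×37.8 + (250/600)×12.3 + (225/600)×12.4 = 17.65%
Post-stratifying to population shares instead:
  0.08×37.8 + 0.24×12.3 + 0.68×12.4 = 14.408%
Difference = 14.408 − 17.65 = -3.242 pp.

-3.2 percentage points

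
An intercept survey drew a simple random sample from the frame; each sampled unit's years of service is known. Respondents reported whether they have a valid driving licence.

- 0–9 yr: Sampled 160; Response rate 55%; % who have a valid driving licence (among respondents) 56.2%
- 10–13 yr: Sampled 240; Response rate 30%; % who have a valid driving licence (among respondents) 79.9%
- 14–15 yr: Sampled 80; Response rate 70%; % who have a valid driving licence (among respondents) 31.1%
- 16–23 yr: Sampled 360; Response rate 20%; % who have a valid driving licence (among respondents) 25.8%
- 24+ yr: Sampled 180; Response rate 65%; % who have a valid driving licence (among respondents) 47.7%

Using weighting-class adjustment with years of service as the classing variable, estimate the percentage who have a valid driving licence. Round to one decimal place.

With weight = n_sampled/n_responded per class, the weighted class total is n_sampled:
  0–9 yr: 160 × 56.2 = 8992
  10–13 yr: 240 × 79.9 = 19,176
  14–15 yr: 80 × 31.1 = 2488
  16–23 yr: 360 × 25.8 = 9288
  24+ yr: 180 × 47.7 = 8586
Adjusted estimate = 48,530 / 1,020 = 47.5784 → 47.6%.

47.6%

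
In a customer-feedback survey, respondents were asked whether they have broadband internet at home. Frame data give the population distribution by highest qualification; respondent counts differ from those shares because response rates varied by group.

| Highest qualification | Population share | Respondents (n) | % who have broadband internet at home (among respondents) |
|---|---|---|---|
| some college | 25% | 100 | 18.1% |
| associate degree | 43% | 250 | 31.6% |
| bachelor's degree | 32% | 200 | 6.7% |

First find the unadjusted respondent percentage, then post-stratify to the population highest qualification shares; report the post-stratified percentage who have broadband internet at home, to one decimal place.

Naive respondent-only estimate (weights = respondent counts):
  (100/550)×18.1 + (250/550)×31.6 + (200/550)×6.7 = 20.0909%
Post-stratified estimate weights by population shares:
  0.25×18.1 + 0.43×31.6 + 0.32×6.7 = 20.257%

20.3%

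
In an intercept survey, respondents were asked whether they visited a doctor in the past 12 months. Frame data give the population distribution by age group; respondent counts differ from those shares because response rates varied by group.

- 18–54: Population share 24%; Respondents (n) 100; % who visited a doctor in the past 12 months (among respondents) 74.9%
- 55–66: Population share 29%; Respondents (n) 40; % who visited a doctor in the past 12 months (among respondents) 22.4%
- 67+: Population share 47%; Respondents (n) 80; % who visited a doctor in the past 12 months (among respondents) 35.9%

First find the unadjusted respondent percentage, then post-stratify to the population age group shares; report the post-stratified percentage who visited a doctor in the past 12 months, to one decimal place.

41.3%

Unadjusted (pooled respondent) estimate weights by respondent counts:
  (100/220)×74.9 + (40/220)×22.4 + (80/220)×35.9 = 51.1727%
Post-stratified estimate weights by population shares:
  0.24×74.9 + 0.29×22.4 + 0.47×35.9 = 41.345%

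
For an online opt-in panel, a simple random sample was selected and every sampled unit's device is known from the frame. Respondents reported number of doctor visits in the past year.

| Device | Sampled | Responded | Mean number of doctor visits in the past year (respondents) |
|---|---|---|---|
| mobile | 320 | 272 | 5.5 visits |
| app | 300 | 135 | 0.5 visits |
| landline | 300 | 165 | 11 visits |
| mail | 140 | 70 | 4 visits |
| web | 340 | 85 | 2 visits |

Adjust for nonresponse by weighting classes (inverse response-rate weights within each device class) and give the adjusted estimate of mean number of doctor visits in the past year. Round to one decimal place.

Response rates by class: mobile 272/320 = 85%, app 135/300 = 45%, landline 165/300 = 55%, mail 70/140 = 50%, web 85/340 = 25%.
Weighting each respondent by the inverse class response rate inflates each class back to its sampled size, so the class weight is n_sampled:
  mobile: 320 × 5.5 = 1760
  app: 300 × 0.5 = 150
  landline: 300 × 11 = 3300
  mail: 140 × 4 = 560
  web: 340 × 2 = 680
Adjusted estimate = 6450 / 1,400 = 4.60714 → 4.6.

4.6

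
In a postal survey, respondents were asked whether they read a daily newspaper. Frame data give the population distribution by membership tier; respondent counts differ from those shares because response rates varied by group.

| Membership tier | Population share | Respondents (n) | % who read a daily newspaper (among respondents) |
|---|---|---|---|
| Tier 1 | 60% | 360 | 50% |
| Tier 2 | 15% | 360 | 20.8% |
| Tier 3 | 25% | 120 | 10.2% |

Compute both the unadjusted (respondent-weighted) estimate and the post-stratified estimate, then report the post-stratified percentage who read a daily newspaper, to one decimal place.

Unadjusted (pooled respondent) estimate weights by respondent counts:
  (360/840)×50 + (360/840)×20.8 + (120/840)×10.2 = 31.8%
Post-stratifying to population shares instead:
  0.6×50 + 0.15×20.8 + 0.25×10.2 = 35.67%

35.7%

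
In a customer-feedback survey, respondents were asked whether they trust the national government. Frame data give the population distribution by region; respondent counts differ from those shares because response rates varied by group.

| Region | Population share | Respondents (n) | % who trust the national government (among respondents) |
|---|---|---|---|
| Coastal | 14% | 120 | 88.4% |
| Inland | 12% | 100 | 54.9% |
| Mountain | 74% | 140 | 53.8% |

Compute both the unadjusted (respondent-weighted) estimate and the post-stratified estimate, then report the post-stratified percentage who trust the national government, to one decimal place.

58.8%

Unadjusted (pooled respondent) estimate weights by respondent counts:
  (120/360)×88.4 + (100/360)×54.9 + (140/360)×53.8 = 65.6389%
Reweighting by population region shares:
  0.14×88.4 + 0.12×54.9 + 0.74×53.8 = 58.776%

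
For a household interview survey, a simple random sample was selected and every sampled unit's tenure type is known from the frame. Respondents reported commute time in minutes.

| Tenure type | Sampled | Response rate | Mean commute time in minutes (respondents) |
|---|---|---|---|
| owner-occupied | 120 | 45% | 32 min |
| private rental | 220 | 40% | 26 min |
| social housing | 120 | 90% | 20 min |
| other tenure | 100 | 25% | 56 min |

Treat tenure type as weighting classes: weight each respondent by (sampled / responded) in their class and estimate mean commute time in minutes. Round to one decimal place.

31.4

With weight = n_sampled/n_responded per class, the weighted class total is n_sampled:
  owner-occupied: 120 × 32 = 3840
  private rental: 220 × 26 = 5720
  social housing: 120 × 20 = 2400
  other tenure: 100 × 56 = 5600
Adjusted estimate = 17,560 / 560 = 31.3571 → 31.4.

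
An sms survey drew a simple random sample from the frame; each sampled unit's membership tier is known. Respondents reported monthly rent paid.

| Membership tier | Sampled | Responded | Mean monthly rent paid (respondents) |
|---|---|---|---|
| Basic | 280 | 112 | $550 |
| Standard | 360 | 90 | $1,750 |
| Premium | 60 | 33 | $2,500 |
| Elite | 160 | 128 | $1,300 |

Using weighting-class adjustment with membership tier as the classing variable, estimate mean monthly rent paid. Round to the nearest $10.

$1,330

Class response rates: Basic 112/280 = 40%, Standard 90/360 = 25%, Premium 33/60 = 55%, Elite 128/160 = 80%.
Inverse-response-rate weighting restores each class to its sampled count, so class totals weight by n_sampled:
  Basic: 280 × 550 = 154,000
  Standard: 360 × 1750 = 630,000
  Premium: 60 × 2500 = 150,000
  Elite: 160 × 1300 = 208,000
Adjusted estimate = 1,142,000 / 860 = 1327.91 → $1,330.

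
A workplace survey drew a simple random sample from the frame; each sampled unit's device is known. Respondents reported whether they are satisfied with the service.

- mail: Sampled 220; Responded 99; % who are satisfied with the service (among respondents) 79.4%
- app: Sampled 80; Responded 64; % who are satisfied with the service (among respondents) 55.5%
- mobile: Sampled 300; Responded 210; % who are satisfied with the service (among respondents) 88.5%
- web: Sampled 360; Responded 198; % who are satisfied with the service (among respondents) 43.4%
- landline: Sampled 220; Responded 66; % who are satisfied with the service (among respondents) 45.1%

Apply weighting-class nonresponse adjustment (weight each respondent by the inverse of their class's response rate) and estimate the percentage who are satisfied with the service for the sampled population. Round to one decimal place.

62.7%

Class response rates: mail 99/220 = 45%, app 64/80 = 80%, mobile 210/300 = 70%, web 198/360 = 55%, landline 66/220 = 30%.
With weight = n_sampled/n_responded per class, the weighted class total is n_sampled:
  mail: 220 × 79.4 = 17,468
  app: 80 × 55.5 = 4440
  mobile: 300 × 88.5 = 26,550
  web: 360 × 43.4 = 15,624
  landline: 220 × 45.1 = 9922
Adjusted estimate = 74,004 / 1,180 = 62.7153 → 62.7%.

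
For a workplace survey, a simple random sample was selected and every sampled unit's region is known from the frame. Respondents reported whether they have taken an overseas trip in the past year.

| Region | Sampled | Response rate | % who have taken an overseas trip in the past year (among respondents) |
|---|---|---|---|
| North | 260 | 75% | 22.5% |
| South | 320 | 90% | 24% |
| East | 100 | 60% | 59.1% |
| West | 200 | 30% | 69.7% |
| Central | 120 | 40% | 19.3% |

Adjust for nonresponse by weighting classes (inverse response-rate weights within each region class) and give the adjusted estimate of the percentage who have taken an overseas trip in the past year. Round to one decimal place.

With weight = n_sampled/n_responded per class, the weighted class total is n_sampled:
  North: 260 × 22.5 = 5850
  South: 320 × 24 = 7680
  East: 100 × 59.1 = 5910
  West: 200 × 69.7 = 13,940
  Central: 120 × 19.3 = 2316
Adjusted estimate = 35,696 / 1,000 = 35.696 → 35.7%.

35.7%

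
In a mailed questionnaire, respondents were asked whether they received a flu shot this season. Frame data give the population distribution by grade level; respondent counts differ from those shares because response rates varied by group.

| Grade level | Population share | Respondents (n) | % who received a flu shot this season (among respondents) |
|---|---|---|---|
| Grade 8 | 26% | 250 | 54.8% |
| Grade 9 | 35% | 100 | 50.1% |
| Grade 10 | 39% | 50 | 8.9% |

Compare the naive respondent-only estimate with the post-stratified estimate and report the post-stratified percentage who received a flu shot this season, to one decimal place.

Naive respondent-only estimate (weights = respondent counts):
  (250/400)×54.8 + (100/400)×50.1 + (50/400)×8.9 = 47.8875%
Reweighting by population grade level shares:
  0.26×54.8 + 0.35×50.1 + 0.39×8.9 = 35.254%

35.3%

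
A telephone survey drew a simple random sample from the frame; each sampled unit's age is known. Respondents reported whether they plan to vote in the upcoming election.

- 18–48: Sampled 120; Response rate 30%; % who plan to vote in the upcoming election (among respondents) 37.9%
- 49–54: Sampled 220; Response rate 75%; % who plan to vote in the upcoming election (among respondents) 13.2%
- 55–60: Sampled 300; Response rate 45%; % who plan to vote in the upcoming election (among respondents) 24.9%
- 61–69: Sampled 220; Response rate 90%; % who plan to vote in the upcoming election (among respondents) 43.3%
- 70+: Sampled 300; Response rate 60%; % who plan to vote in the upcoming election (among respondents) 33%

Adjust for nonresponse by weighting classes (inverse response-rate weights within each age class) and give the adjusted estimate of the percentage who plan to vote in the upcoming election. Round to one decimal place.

29.6%

Weighting each respondent by the inverse class response rate inflates each class back to its sampled size, so the class weight is n_sampled:
  18–48: 120 × 37.9 = 4548
  49–54: 220 × 13.2 = 2904
  55–60: 300 × 24.9 = 7470
  61–69: 220 × 43.3 = 9526
  70+: 300 × 33 = 9900
Adjusted estimate = 34,348 / 1,160 = 29.6103 → 29.6%.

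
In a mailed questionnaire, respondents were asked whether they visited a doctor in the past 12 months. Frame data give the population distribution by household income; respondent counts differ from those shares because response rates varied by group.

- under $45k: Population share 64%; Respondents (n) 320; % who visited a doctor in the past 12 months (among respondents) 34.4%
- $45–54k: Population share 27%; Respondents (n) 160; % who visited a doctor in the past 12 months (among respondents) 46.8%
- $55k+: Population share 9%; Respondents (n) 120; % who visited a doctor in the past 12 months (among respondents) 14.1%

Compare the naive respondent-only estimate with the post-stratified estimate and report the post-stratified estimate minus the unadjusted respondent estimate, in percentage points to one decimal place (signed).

+2.3 percentage points

Naive respondent-only estimate (weights = respondent counts):
  (320/600)×34.4 + (160/600)×46.8 + (120/600)×14.1 = 33.6467%
Post-stratifying to population shares instead:
  0.64×34.4 + 0.27×46.8 + 0.09×14.1 = 35.921%
Difference = 35.921 − 33.6467 = 2.2743 pp.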